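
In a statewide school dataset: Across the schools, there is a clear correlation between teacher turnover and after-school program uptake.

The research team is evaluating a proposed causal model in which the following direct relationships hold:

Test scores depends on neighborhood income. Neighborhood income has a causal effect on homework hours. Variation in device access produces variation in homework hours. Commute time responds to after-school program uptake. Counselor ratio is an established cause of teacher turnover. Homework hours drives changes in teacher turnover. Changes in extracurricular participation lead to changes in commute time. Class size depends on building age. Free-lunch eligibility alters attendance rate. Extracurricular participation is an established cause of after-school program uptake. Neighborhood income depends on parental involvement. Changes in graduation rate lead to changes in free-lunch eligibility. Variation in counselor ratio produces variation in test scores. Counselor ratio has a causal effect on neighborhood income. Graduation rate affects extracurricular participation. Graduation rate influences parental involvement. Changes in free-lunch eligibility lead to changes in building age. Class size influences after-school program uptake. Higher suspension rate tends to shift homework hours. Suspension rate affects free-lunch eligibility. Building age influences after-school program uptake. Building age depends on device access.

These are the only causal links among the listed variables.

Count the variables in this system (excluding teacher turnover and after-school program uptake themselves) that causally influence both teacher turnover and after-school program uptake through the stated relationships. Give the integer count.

The common causes are: device access (to teacher turnover via device access → homework hours → teacher turnover; to after-school program uptake via device access → building age → after-school program uptake); graduation rate (to teacher turnover via graduation rate → parental involvement → neighborhood income → homework hours → teacher turnover; to after-school program uptake via graduation rate → extracurricular participation → after-school program uptake); suspension rate (to teacher turnover via suspension rate → homework hours → teacher turnover; to after-school program uptake via suspension rate → free-lunch eligibility → building age → after-school program uptake).
Every other variable lacks a causal path to at least one of teacher turnover and after-school program uptake.

3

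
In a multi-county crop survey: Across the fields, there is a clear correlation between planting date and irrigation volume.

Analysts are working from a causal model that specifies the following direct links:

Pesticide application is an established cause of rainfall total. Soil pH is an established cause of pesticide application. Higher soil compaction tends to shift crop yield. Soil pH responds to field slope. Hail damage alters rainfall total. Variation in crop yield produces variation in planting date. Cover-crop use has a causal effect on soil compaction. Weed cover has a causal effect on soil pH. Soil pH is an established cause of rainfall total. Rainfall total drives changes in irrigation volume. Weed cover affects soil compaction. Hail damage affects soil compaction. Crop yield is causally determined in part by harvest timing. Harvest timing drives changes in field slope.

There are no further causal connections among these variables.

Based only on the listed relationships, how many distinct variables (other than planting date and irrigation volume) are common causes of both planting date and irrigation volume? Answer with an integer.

3

The common causes are: hail damage (to planting date via hail damage → soil compaction → crop yield → planting date; to irrigation volume via hail damage → rainfall total → irrigation volume); harvest timing (to planting date via harvest timing → crop yield → planting date; to irrigation volume via harvest timing → field slope → soil pH → rainfall total → irrigation volume); weed cover (to planting date via weed cover → soil compaction → crop yield → planting date; to irrigation volume via weed cover → soil pH → rainfall total → irrigation volume).
Every other variable lacks a causal path to at least one of planting date and irrigation volume.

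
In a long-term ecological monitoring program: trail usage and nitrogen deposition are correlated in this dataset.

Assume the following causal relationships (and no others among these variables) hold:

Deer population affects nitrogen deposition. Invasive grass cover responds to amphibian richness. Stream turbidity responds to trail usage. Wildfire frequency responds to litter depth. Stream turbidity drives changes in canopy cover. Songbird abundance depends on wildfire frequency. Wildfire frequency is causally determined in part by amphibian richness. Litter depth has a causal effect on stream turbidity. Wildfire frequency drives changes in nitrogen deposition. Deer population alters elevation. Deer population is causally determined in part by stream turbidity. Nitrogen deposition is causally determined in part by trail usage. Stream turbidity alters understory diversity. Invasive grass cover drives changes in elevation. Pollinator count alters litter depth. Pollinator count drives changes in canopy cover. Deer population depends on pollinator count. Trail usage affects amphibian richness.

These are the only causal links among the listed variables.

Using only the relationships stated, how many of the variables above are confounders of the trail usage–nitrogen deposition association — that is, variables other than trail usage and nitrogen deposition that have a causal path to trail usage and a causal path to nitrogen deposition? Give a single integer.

No listed variable has a causal path to both trail usage and nitrogen deposition, so there are no common causes.

0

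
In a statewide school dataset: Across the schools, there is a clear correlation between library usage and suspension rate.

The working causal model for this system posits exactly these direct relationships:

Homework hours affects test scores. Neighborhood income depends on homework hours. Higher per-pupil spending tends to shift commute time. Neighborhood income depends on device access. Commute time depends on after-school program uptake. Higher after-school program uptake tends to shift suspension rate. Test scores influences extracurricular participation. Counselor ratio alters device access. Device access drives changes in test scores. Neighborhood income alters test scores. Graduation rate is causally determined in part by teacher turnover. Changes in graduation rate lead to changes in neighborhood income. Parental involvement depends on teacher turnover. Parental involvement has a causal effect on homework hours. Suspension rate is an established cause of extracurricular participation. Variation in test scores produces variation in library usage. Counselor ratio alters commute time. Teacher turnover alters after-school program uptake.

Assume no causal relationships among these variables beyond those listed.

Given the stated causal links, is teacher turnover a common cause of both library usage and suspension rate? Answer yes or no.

Teacher turnover has a causal path to library usage (teacher turnover → parental involvement → homework hours → test scores → library usage) and to suspension rate (teacher turnover → after-school program uptake → suspension rate), so it is a common cause of both — a confounder.

yes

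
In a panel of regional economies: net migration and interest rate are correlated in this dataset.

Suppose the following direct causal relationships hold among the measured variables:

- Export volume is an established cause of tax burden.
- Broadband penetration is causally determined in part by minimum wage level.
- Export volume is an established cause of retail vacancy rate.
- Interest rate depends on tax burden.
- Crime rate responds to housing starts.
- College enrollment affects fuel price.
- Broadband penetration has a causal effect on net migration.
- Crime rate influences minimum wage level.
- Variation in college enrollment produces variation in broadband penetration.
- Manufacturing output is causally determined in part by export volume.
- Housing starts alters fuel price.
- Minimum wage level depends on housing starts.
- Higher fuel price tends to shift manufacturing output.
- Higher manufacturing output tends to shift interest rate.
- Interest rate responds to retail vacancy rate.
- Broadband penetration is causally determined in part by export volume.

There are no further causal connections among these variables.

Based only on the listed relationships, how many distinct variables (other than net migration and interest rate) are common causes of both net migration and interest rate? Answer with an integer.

The common causes are: college enrollment (to net migration via college enrollment → broadband penetration → net migration; to interest rate via college enrollment → fuel price → manufacturing output → interest rate); export volume (to net migration via export volume → broadband penetration → net migration; to interest rate via export volume → manufacturing output → interest rate); housing starts (to net migration via housing starts → minimum wage level → broadband penetration → net migration; to interest rate via housing starts → fuel price → manufacturing output → interest rate).
Every other variable lacks a causal path to at least one of net migration and interest rate.

3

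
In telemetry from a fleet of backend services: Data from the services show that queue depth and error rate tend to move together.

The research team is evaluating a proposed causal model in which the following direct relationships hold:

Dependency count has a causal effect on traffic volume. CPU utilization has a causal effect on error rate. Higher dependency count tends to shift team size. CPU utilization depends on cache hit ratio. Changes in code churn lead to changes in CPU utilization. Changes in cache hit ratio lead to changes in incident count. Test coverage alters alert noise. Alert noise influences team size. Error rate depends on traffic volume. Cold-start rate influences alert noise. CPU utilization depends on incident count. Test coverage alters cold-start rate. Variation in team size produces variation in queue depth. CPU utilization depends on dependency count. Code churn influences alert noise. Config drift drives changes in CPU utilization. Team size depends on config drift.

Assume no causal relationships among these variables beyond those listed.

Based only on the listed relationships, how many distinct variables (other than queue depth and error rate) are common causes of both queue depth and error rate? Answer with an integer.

3

The common causes are: code churn (to queue depth via code churn → alert noise → team size → queue depth; to error rate via code churn → CPU utilization → error rate); config drift (to queue depth via config drift → team size → queue depth; to error rate via config drift → CPU utilization → error rate); dependency count (to queue depth via dependency count → team size → queue depth; to error rate via dependency count → traffic volume → error rate).
Every other variable lacks a causal path to at least one of queue depth and error rate.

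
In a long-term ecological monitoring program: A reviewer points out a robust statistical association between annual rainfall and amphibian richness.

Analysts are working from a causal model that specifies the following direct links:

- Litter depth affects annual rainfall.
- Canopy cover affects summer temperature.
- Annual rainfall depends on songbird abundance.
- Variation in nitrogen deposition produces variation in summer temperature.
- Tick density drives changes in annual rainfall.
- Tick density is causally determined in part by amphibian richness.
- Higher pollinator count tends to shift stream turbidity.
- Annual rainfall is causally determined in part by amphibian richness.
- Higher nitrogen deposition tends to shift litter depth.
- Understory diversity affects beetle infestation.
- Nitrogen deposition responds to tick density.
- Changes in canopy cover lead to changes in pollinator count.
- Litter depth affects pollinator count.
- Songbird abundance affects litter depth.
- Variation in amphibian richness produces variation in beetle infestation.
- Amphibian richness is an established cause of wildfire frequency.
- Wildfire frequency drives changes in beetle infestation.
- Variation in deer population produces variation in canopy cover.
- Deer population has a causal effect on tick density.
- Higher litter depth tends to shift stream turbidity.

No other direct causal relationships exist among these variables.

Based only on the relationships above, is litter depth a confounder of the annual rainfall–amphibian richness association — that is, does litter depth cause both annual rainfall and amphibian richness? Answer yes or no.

Litter depth has no stated causal path to amphibian richness. A confounder must cause both variables, so litter depth does not qualify.

no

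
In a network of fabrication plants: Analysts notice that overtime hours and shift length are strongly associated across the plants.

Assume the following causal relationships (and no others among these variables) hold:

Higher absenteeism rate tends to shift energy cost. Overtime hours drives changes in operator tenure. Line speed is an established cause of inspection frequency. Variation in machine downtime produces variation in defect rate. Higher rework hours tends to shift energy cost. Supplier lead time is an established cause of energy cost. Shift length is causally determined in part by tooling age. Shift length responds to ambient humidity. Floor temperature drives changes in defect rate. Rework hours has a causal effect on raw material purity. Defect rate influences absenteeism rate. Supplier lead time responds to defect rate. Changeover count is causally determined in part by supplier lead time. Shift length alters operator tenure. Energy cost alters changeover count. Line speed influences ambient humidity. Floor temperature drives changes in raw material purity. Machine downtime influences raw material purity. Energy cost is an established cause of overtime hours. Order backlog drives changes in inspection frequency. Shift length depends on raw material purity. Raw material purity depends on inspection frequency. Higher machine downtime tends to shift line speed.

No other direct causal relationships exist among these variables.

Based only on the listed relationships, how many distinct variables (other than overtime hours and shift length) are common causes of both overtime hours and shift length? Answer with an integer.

3

The common causes are: floor temperature (to overtime hours via floor temperature → defect rate → absenteeism rate → energy cost → overtime hours; to shift length via floor temperature → raw material purity → shift length); machine downtime (to overtime hours via machine downtime → defect rate → absenteeism rate → energy cost → overtime hours; to shift length via machine downtime → raw material purity → shift length); rework hours (to overtime hours via rework hours → energy cost → overtime hours; to shift length via rework hours → raw material purity → shift length).
Every other variable lacks a causal path to at least one of overtime hours and shift length.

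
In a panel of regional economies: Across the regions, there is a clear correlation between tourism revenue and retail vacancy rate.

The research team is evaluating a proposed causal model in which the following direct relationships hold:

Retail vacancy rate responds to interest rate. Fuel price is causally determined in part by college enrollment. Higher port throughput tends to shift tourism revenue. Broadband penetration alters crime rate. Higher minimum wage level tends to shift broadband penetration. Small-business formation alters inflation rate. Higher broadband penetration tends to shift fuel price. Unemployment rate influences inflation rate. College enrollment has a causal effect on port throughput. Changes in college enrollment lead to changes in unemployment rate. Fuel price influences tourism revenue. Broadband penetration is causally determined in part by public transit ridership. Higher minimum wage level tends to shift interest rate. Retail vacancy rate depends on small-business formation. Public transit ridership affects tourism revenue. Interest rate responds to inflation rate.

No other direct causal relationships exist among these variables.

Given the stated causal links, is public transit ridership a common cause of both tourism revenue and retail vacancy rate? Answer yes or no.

Public transit ridership has no stated causal path to retail vacancy rate. A confounder must cause both variables, so public transit ridership does not qualify.

no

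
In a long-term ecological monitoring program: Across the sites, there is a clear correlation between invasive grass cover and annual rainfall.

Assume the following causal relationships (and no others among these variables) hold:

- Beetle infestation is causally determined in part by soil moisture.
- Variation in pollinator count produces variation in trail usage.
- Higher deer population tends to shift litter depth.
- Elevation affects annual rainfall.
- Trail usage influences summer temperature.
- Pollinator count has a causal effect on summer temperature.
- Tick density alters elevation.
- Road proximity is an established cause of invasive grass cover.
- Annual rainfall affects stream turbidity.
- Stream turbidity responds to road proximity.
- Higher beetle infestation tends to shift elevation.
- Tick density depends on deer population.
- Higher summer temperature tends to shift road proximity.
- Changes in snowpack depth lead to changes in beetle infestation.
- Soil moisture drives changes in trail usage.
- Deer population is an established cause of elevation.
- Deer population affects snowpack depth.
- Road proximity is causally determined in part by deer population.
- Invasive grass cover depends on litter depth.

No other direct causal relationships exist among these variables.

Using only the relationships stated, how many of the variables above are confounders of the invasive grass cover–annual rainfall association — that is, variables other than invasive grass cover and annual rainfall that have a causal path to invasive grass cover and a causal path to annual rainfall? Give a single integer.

The common causes are: deer population (to invasive grass cover via deer population → road proximity → invasive grass cover; to annual rainfall via deer population → elevation → annual rainfall); soil moisture (to invasive grass cover via soil moisture → trail usage → summer temperature → road proximity → invasive grass cover; to annual rainfall via soil moisture → beetle infestation → elevation → annual rainfall).
Every other variable lacks a causal path to at least one of invasive grass cover and annual rainfall.

2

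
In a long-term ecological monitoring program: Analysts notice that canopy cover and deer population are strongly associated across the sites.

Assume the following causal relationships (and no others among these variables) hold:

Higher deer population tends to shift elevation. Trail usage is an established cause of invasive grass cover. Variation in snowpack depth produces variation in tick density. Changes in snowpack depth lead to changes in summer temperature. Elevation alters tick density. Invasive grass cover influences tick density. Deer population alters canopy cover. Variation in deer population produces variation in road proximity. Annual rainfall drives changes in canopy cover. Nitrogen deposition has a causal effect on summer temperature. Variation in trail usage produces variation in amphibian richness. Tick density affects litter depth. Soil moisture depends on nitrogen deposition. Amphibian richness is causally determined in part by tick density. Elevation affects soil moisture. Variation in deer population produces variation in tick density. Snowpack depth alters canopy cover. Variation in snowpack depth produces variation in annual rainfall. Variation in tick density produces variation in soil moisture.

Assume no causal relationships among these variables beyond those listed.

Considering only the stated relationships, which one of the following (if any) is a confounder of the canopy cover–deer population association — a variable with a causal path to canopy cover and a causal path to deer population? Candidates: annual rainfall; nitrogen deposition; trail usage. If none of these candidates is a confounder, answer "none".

None of the listed candidates has causal paths to both canopy cover and deer population in the stated relationships, so none is a common cause.

none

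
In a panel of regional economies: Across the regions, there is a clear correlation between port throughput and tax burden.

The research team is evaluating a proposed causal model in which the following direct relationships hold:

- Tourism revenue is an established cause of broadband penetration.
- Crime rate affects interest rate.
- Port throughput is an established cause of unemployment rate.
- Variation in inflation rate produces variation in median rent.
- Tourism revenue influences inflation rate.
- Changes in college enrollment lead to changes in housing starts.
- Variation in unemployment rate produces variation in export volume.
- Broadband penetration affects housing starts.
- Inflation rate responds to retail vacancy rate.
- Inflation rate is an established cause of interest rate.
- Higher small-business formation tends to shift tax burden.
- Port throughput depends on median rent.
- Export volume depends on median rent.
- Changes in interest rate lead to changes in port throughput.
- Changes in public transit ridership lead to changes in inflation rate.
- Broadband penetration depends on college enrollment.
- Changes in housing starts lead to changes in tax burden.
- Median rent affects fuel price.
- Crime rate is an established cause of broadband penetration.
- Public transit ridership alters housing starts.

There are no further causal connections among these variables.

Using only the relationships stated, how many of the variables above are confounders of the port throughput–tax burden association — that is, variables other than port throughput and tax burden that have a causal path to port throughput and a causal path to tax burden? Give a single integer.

3

The common causes are: crime rate (to port throughput via crime rate → interest rate → port throughput; to tax burden via crime rate → broadband penetration → housing starts → tax burden); public transit ridership (to port throughput via public transit ridership → inflation rate → interest rate → port throughput; to tax burden via public transit ridership → housing starts → tax burden); tourism revenue (to port throughput via tourism revenue → inflation rate → interest rate → port throughput; to tax burden via tourism revenue → broadband penetration → housing starts → tax burden).
Every other variable lacks a causal path to at least one of port throughput and tax burden.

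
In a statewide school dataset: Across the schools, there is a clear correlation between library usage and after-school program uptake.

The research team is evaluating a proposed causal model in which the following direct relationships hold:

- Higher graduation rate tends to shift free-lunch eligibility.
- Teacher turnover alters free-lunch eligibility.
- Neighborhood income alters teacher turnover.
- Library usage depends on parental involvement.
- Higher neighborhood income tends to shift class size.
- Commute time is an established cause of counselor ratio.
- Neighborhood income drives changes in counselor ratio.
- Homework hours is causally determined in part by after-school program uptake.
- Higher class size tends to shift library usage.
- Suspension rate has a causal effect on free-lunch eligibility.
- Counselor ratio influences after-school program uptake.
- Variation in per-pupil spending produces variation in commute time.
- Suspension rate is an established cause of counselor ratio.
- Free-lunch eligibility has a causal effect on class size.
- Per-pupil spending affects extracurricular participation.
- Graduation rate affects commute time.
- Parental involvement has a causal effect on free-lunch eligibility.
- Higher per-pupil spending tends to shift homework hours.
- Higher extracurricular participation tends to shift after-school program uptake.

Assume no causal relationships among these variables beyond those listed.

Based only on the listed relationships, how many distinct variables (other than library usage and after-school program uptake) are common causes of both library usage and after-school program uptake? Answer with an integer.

The common causes are: graduation rate (to library usage via graduation rate → free-lunch eligibility → class size → library usage; to after-school program uptake via graduation rate → commute time → counselor ratio → after-school program uptake); neighborhood income (to library usage via neighborhood income → class size → library usage; to after-school program uptake via neighborhood income → counselor ratio → after-school program uptake); suspension rate (to library usage via suspension rate → free-lunch eligibility → class size → library usage; to after-school program uptake via suspension rate → counselor ratio → after-school program uptake).
Every other variable lacks a causal path to at least one of library usage and after-school program uptake.

3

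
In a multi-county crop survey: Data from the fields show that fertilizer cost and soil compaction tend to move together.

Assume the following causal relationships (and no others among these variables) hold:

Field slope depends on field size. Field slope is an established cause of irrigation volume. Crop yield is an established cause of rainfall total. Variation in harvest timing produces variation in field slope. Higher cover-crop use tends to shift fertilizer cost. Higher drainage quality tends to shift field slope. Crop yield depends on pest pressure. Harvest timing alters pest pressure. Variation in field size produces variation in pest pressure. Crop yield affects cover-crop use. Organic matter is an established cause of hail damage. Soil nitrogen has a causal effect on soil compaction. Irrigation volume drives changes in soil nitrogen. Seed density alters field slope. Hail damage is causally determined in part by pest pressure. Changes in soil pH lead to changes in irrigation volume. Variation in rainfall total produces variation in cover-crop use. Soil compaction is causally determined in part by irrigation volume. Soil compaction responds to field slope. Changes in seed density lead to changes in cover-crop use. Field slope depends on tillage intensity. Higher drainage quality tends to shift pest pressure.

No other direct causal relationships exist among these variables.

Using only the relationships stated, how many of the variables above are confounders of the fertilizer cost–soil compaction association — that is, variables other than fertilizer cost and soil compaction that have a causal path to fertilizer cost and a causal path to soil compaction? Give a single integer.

The common causes are: drainage quality (to fertilizer cost via drainage quality → pest pressure → crop yield → cover-crop use → fertilizer cost; to soil compaction via drainage quality → field slope → soil compaction); field size (to fertilizer cost via field size → pest pressure → crop yield → cover-crop use → fertilizer cost; to soil compaction via field size → field slope → soil compaction); harvest timing (to fertilizer cost via harvest timing → pest pressure → crop yield → cover-crop use → fertilizer cost; to soil compaction via harvest timing → field slope → soil compaction); seed density (to fertilizer cost via seed density → cover-crop use → fertilizer cost; to soil compaction via seed density → field slope → soil compaction).
Every other variable lacks a causal path to at least one of fertilizer cost and soil compaction.

4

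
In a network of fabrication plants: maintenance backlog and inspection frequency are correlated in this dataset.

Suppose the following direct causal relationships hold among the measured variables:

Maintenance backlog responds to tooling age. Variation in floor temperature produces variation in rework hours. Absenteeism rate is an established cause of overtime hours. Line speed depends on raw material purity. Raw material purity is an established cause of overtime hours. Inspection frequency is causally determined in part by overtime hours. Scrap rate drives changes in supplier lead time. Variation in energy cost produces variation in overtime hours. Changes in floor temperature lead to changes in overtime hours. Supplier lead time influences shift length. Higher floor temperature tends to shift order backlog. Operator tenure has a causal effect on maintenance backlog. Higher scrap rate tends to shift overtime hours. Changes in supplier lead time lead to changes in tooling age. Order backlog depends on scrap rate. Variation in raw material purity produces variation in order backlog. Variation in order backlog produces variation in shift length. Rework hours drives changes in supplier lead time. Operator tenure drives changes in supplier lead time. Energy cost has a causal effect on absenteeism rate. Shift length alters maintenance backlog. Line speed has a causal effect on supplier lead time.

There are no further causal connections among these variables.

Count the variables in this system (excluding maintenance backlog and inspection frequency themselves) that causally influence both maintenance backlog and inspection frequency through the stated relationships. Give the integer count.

3

The common causes are: floor temperature (to maintenance backlog via floor temperature → order backlog → shift length → maintenance backlog; to inspection frequency via floor temperature → overtime hours → inspection frequency); raw material purity (to maintenance backlog via raw material purity → order backlog → shift length → maintenance backlog; to inspection frequency via raw material purity → overtime hours → inspection frequency); scrap rate (to maintenance backlog via scrap rate → order backlog → shift length → maintenance backlog; to inspection frequency via scrap rate → overtime hours → inspection frequency).
Every other variable lacks a causal path to at least one of maintenance backlog and inspection frequency.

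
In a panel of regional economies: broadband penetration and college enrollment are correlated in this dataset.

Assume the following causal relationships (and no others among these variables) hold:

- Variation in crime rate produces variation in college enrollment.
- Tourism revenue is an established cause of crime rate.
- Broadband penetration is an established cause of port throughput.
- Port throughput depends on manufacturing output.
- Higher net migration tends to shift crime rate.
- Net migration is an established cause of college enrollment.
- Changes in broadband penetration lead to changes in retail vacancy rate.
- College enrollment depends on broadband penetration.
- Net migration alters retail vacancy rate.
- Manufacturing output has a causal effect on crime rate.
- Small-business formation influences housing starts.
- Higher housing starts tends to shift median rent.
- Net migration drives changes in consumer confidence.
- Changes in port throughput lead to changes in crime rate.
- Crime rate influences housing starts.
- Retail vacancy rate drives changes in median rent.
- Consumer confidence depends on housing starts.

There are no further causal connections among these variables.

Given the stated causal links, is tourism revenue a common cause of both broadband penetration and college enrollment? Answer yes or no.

Tourism revenue has no stated causal path to broadband penetration. A confounder must cause both variables, so tourism revenue does not qualify.

no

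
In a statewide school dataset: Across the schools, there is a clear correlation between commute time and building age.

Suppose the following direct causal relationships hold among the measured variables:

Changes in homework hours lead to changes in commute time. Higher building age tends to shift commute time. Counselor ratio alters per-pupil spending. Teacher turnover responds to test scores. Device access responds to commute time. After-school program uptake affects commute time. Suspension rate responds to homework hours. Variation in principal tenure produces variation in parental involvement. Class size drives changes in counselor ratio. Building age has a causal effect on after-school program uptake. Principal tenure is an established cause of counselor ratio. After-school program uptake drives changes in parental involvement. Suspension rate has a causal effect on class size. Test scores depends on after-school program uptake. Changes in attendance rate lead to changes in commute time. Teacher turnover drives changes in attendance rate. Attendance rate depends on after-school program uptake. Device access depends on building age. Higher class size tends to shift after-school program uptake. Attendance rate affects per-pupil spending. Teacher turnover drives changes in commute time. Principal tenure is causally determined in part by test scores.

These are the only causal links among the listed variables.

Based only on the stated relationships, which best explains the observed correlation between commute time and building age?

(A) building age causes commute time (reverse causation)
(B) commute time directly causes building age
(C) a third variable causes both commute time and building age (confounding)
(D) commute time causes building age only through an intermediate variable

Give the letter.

A

The stated link runs building age → commute time; commute time has no causal path to building age. No variable causes both, so confounding is ruled out. The correlation reflects reverse causation.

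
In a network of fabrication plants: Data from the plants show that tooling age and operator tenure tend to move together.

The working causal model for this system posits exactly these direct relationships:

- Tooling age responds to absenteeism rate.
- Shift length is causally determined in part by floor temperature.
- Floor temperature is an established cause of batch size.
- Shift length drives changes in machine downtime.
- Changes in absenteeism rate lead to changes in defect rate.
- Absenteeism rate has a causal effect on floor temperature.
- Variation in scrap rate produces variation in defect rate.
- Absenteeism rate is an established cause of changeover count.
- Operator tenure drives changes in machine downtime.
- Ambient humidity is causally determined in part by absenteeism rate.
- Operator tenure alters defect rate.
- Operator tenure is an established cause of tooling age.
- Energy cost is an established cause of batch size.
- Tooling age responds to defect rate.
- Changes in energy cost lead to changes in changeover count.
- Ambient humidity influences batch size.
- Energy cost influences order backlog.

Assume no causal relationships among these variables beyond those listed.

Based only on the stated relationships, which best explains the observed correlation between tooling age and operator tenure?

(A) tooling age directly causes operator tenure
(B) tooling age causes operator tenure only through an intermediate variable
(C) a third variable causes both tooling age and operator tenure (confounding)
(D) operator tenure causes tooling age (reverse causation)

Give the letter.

D

The stated link runs operator tenure → tooling age; tooling age has no causal path to operator tenure. No variable causes both, so confounding is ruled out. The correlation reflects reverse causation.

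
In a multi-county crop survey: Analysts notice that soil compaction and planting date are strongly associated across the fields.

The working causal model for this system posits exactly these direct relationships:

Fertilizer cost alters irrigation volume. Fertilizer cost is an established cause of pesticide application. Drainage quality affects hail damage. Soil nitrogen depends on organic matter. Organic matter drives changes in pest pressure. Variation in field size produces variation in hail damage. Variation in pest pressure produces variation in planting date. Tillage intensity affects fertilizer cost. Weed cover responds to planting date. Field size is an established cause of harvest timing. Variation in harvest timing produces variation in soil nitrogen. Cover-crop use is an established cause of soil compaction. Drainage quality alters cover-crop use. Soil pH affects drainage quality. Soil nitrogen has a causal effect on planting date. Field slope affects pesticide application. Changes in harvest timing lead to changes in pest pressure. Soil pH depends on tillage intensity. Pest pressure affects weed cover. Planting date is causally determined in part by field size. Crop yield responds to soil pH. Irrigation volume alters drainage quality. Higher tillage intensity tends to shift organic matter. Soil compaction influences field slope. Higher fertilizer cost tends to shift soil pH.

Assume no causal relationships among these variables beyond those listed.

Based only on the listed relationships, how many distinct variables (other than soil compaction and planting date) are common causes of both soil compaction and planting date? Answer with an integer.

The common causes are: tillage intensity (to soil compaction via tillage intensity → soil pH → drainage quality → cover-crop use → soil compaction; to planting date via tillage intensity → organic matter → pest pressure → planting date).
Every other variable lacks a causal path to at least one of soil compaction and planting date.

1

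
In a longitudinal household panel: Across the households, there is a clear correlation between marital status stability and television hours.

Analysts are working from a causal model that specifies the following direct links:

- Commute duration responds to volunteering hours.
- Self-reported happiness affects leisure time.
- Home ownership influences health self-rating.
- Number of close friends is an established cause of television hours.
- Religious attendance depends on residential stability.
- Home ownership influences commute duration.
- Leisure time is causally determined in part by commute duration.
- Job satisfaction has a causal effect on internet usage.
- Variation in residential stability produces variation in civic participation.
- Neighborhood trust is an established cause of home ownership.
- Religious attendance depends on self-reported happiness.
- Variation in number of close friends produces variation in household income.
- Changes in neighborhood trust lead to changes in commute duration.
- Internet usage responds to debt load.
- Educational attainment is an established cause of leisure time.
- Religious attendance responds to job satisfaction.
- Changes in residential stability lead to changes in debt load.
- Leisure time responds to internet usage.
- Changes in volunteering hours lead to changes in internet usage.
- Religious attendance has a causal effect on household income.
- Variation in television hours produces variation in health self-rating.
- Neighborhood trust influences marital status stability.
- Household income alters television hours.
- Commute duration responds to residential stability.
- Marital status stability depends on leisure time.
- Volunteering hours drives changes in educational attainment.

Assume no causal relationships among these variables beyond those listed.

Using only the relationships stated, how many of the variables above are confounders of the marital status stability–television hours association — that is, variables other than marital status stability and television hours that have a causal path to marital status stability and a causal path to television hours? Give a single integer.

The common causes are: job satisfaction (to marital status stability via job satisfaction → internet usage → leisure time → marital status stability; to television hours via job satisfaction → religious attendance → household income → television hours); residential stability (to marital status stability via residential stability → commute duration → leisure time → marital status stability; to television hours via residential stability → religious attendance → household income → television hours); self-reported happiness (to marital status stability via self-reported happiness → leisure time → marital status stability; to television hours via self-reported happiness → religious attendance → household income → television hours).
Every other variable lacks a causal path to at least one of marital status stability and television hours.

3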